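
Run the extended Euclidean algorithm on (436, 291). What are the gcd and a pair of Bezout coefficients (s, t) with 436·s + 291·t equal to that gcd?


Euclidean algorithm on (436, 291) — divide until remainder is 0:
  436 = 1 · 291 + 145
  291 = 2 · 145 + 1
  145 = 145 · 1 + 0
gcd(436, 291) = 1.
Track Bezout coefficients alongside the remainders: start with r₀ = 436 = a·1 + b·0 (s = 1, t = 0) and r₁ = 291 = a·0 + b·1 (s = 0, t = 1); each new remainder r_{k+1} = r_{k-1} − q_k·r_k inherits s_{k+1} = s_{k-1} − q_k·s_k, t_{k+1} = t_{k-1} − q_k·t_k, so r_k = a·s_k + b·t_k at every step:
  q = 1: r = 145, s = 1 − 1·0 = 1, t = 0 − 1·1 = -1  (check: 436·1 + 291·(-1) = 145)
  q = 2: r = 1, s = 0 − 2·1 = -2, t = 1 − 2·(-1) = 3  (check: 436·(-2) + 291·3 = 1)
The row with r = 1 (the gcd) gives the Bezout coefficients s = -2, t = 3.
Result: 436 · (-2) + 291 · (3) = 1.

gcd(436, 291) = 1; s = -2, t = 3 (check: 436·(-2) + 291·3 = 1).


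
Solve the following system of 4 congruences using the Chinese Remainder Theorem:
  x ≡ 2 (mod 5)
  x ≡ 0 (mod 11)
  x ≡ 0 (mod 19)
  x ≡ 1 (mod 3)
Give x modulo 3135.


Product of moduli M = 5 · 11 · 19 · 3 = 3135.
Merge one congruence at a time:
  Start: x ≡ 2 (mod 5).
  Combine with x ≡ 0 (mod 11); new modulus lcm = 55.
    Write x = 2 + 5·t and substitute into x ≡ 0 (mod 11): 5·t ≡ 0 − 2 = -2 (mod 11).
    Reduce coefficients mod 11: 5·t ≡ 9 (mod 11).
    The inverse of 5 mod 11 is 9 (since 5·9 = 45 = 4·11 + 1), so t ≡ 9·9 = 81 ≡ 4 (mod 11).
    Then x = 2 + 5·4 = 22, valid modulo lcm(5, 11) = 55: x ≡ 22 (mod 55).
  Combine with x ≡ 0 (mod 19); new modulus lcm = 1045.
    Write x = 22 + 55·t and substitute into x ≡ 0 (mod 19): 55·t ≡ 0 − 22 = -22 (mod 19).
    Reduce coefficients mod 19: 17·t ≡ 16 (mod 19).
    The inverse of 17 mod 19 is 9 (since 17·9 = 153 = 8·19 + 1), so t ≡ 9·16 = 144 ≡ 11 (mod 19).
    Then x = 22 + 55·11 = 627, valid modulo lcm(55, 19) = 1045: x ≡ 627 (mod 1045).
  Combine with x ≡ 1 (mod 3); new modulus lcm = 3135.
    Write x = 627 + 1045·t and substitute into x ≡ 1 (mod 3): 1045·t ≡ 1 − 627 = -626 (mod 3).
    Reduce coefficients mod 3: 1·t ≡ 1 (mod 3).
    So t ≡ 1 (mod 3).
    Then x = 627 + 1045·1 = 1672, valid modulo lcm(1045, 3) = 3135: x ≡ 1672 (mod 3135).
Verify against each original: 1672 mod 5 = 2, 1672 mod 11 = 0, 1672 mod 19 = 0, 1672 mod 3 = 1.

x ≡ 1672 (mod 3135).


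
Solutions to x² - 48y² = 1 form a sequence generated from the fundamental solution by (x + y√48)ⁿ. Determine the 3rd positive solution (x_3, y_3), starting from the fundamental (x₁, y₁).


Step 1: Find the fundamental solution (x₁, y₁) of x² - 48y² = 1.
  Expand √48 as a continued fraction. a₀ = ⌊√48⌋ = 6; iterate m_{k+1} = d_k·a_k − m_k, d_{k+1} = (48 − m_{k+1}²)/d_k, a_{k+1} = ⌊(a₀ + m_{k+1})/d_{k+1}⌋ (starting m₀ = 0, d₀ = 1), with convergents p_k = a_k·p_{k-1} + p_{k-2}, q_k = a_k·q_{k-1} + q_{k-2} (p₋₁ = 1, q₋₁ = 0):
  k = 0: a₀ = 6; p₀/q₀ = 6/1; p₀² − 48·q₀² = 36 − 48 = -12.
  k = 1: m = 6, d = 12, a = ⌊(6 + 6)/12⌋ = 1; p/q = (1·6 + 1)/(1·1 + 0) = 7/1; p² − 48·q² = 49 − 48 = 1.
  The first convergent with p² − 48·q² = 1 gives the fundamental solution (x₁, y₁) = (7, 1).
Step 2: Apply the recurrence (x_{n+1}, y_{n+1}) = (x₁x_n + 48y₁y_n, x₁y_n + y₁x_n) repeatedly.
  From (x_1, y_1) = (7, 1): x_2 = 7·7 + 48·1·1 = 97; y_2 = 7·1 + 1·7 = 14.
  From (x_2, y_2) = (97, 14): x_3 = 7·97 + 48·1·14 = 1351; y_3 = 7·14 + 1·97 = 195.
Step 3: Verify x_3² - 48·y_3² = 1825201 - 1825200 = 1 (should be 1). ✓

(x_1, y_1) = (7, 1); (x_3, y_3) = (1351, 195).


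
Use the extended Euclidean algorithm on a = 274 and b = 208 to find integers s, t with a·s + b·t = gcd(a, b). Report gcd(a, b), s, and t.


Euclidean algorithm on (274, 208) — divide until remainder is 0:
  274 = 1 · 208 + 66
  208 = 3 · 66 + 10
  66 = 6 · 10 + 6
  10 = 1 · 6 + 4
  6 = 1 · 4 + 2
  4 = 2 · 2 + 0
gcd(274, 208) = 2.
Track Bezout coefficients alongside the remainders: start with r₀ = 274 = a·1 + b·0 (s = 1, t = 0) and r₁ = 208 = a·0 + b·1 (s = 0, t = 1); each new remainder r_{k+1} = r_{k-1} − q_k·r_k inherits s_{k+1} = s_{k-1} − q_k·s_k, t_{k+1} = t_{k-1} − q_k·t_k, so r_k = a·s_k + b·t_k at every step:
  q = 1: r = 66, s = 1 − 1·0 = 1, t = 0 − 1·1 = -1  (check: 274·1 + 208·(-1) = 66)
  q = 3: r = 10, s = 0 − 3·1 = -3, t = 1 − 3·(-1) = 4  (check: 274·(-3) + 208·4 = 10)
  q = 6: r = 6, s = 1 − 6·(-3) = 19, t = -1 − 6·4 = -25  (check: 274·19 + 208·(-25) = 6)
  q = 1: r = 4, s = -3 − 1·19 = -22, t = 4 − 1·(-25) = 29  (check: 274·(-22) + 208·29 = 4)
  q = 1: r = 2, s = 19 − 1·(-22) = 41, t = -25 − 1·29 = -54  (check: 274·41 + 208·(-54) = 2)
The row with r = 2 (the gcd) gives the Bezout coefficients s = 41, t = -54.
Result: 274 · (41) + 208 · (-54) = 2.

gcd(274, 208) = 2; s = 41, t = -54 (check: 274·41 + 208·(-54) = 2).


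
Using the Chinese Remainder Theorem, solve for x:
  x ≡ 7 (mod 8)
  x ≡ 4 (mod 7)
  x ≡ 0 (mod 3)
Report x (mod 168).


Moduli 8, 7, 3 are pairwise coprime; by CRT there is a unique solution modulo M = 8 · 7 · 3 = 168.
Solve pairwise, accumulating the modulus:
  Start with x ≡ 7 (mod 8).
  Combine with x ≡ 4 (mod 7): since gcd(8, 7) = 1, we get a unique residue mod 56.
    Write x = 7 + 8·t and substitute into x ≡ 4 (mod 7): 8·t ≡ 4 − 7 = -3 (mod 7).
    Reduce coefficients mod 7: 1·t ≡ 4 (mod 7).
    So t ≡ 4 (mod 7).
    Then x = 7 + 8·4 = 39, valid modulo lcm(8, 7) = 56: x ≡ 39 (mod 56).
  Combine with x ≡ 0 (mod 3): since gcd(56, 3) = 1, we get a unique residue mod 168.
    Write x = 39 + 56·t and substitute into x ≡ 0 (mod 3): 56·t ≡ 0 − 39 = -39 (mod 3).
    Reduce coefficients mod 3: 2·t ≡ 0 (mod 3).
    The inverse of 2 mod 3 is 2 (since 2·2 = 4 = 1·3 + 1), so t ≡ 2·0 = 0 ≡ 0 (mod 3).
    Then x = 39 + 56·0 = 39, valid modulo lcm(56, 3) = 168: x ≡ 39 (mod 168).
Verify: 39 mod 8 = 7 ✓, 39 mod 7 = 4 ✓, 39 mod 3 = 0 ✓.

x ≡ 39 (mod 168).


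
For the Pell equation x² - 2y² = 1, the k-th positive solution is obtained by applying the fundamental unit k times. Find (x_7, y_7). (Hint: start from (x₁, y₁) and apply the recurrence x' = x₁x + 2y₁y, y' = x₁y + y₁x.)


Step 1: Find the fundamental solution (x₁, y₁) of x² - 2y² = 1.
  Expand √2 as a continued fraction. a₀ = ⌊√2⌋ = 1; iterate m_{k+1} = d_k·a_k − m_k, d_{k+1} = (2 − m_{k+1}²)/d_k, a_{k+1} = ⌊(a₀ + m_{k+1})/d_{k+1}⌋ (starting m₀ = 0, d₀ = 1), with convergents p_k = a_k·p_{k-1} + p_{k-2}, q_k = a_k·q_{k-1} + q_{k-2} (p₋₁ = 1, q₋₁ = 0):
  k = 0: a₀ = 1; p₀/q₀ = 1/1; p₀² − 2·q₀² = 1 − 2 = -1.
  k = 1: m = 1, d = 1, a = ⌊(1 + 1)/1⌋ = 2; p/q = (2·1 + 1)/(2·1 + 0) = 3/2; p² − 2·q² = 9 − 8 = 1.
  The first convergent with p² − 2·q² = 1 gives the fundamental solution (x₁, y₁) = (3, 2).
Step 2: Apply the recurrence (x_{n+1}, y_{n+1}) = (x₁x_n + 2y₁y_n, x₁y_n + y₁x_n) repeatedly.
  From (x_1, y_1) = (3, 2): x_2 = 3·3 + 2·2·2 = 17; y_2 = 3·2 + 2·3 = 12.
  From (x_2, y_2) = (17, 12): x_3 = 3·17 + 2·2·12 = 99; y_3 = 3·12 + 2·17 = 70.
  From (x_3, y_3) = (99, 70): x_4 = 3·99 + 2·2·70 = 577; y_4 = 3·70 + 2·99 = 408.
  From (x_4, y_4) = (577, 408): x_5 = 3·577 + 2·2·408 = 3363; y_5 = 3·408 + 2·577 = 2378.
  From (x_5, y_5) = (3363, 2378): x_6 = 3·3363 + 2·2·2378 = 19601; y_6 = 3·2378 + 2·3363 = 13860.
  From (x_6, y_6) = (19601, 13860): x_7 = 3·19601 + 2·2·13860 = 114243; y_7 = 3·13860 + 2·19601 = 80782.
Step 3: Verify x_7² - 2·y_7² = 13051463049 - 13051463048 = 1 (should be 1). ✓

(x_1, y_1) = (3, 2); (x_7, y_7) = (114243, 80782).


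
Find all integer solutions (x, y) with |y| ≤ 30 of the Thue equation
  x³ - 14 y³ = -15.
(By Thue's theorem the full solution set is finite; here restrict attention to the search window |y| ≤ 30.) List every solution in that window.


The equation is x³ - 14y³ = -15. For fixed y, x³ = 14·y³ − 15, so a solution requires the RHS to be a perfect cube.
Strategy: iterate y from -30 to 30, compute RHS = 14·y³ − 15, and check whether it is a (positive or negative) perfect cube.
Check small values of y:
  y = 0: RHS = -15 is not a perfect cube.
  y = 1: RHS = -1 = (-1)³ ⇒ x = -1 works.
  y = -1: RHS = -29 is not a perfect cube.
  y = 2: RHS = 97 is not a perfect cube.
  y = -2: RHS = -127 is not a perfect cube.
  y = 3: RHS = 363 is not a perfect cube.
  y = -3: RHS = -393 is not a perfect cube.
Continuing the search up to |y| = 30 finds no further solutions beyond those listed.
Collected solutions: (-1, 1).

Solutions (with |y| ≤ 30): (-1, 1).


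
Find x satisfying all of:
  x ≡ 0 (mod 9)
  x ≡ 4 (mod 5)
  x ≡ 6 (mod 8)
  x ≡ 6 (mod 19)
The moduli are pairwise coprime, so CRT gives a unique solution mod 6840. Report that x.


Product of moduli M = 9 · 5 · 8 · 19 = 6840.
Merge one congruence at a time:
  Start: x ≡ 0 (mod 9).
  Combine with x ≡ 4 (mod 5); new modulus lcm = 45.
    Write x = 0 + 9·t and substitute into x ≡ 4 (mod 5): 9·t ≡ 4 − 0 = 4 (mod 5).
    Reduce coefficients mod 5: 4·t ≡ 4 (mod 5).
    The inverse of 4 mod 5 is 4 (since 4·4 = 16 = 3·5 + 1), so t ≡ 4·4 = 16 ≡ 1 (mod 5).
    Then x = 0 + 9·1 = 9, valid modulo lcm(9, 5) = 45: x ≡ 9 (mod 45).
  Combine with x ≡ 6 (mod 8); new modulus lcm = 360.
    Write x = 9 + 45·t and substitute into x ≡ 6 (mod 8): 45·t ≡ 6 − 9 = -3 (mod 8).
    Reduce coefficients mod 8: 5·t ≡ 5 (mod 8).
    The inverse of 5 mod 8 is 5 (since 5·5 = 25 = 3·8 + 1), so t ≡ 5·5 = 25 ≡ 1 (mod 8).
    Then x = 9 + 45·1 = 54, valid modulo lcm(45, 8) = 360: x ≡ 54 (mod 360).
  Combine with x ≡ 6 (mod 19); new modulus lcm = 6840.
    Write x = 54 + 360·t and substitute into x ≡ 6 (mod 19): 360·t ≡ 6 − 54 = -48 (mod 19).
    Reduce coefficients mod 19: 18·t ≡ 9 (mod 19).
    The inverse of 18 mod 19 is 18 (since 18·18 = 324 = 17·19 + 1), so t ≡ 18·9 = 162 ≡ 10 (mod 19).
    Then x = 54 + 360·10 = 3654, valid modulo lcm(360, 19) = 6840: x ≡ 3654 (mod 6840).
Verify against each original: 3654 mod 9 = 0, 3654 mod 5 = 4, 3654 mod 8 = 6, 3654 mod 19 = 6.

x ≡ 3654 (mod 6840).


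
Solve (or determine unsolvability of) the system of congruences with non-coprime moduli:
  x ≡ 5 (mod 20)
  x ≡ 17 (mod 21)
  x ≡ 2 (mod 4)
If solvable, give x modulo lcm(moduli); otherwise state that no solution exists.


Moduli 20, 21, 4 are not pairwise coprime, so CRT works modulo lcm(m_i) when all pairwise compatibility conditions hold.
Pairwise compatibility: gcd(m_i, m_j) must divide a_i - a_j for every pair.
Merge one congruence at a time:
  Start: x ≡ 5 (mod 20).
  Combine with x ≡ 17 (mod 21): gcd(20, 21) = 1; 17 - 5 = 12, which IS divisible by 1, so compatible.
    Write x = 5 + 20·t and substitute into x ≡ 17 (mod 21): 20·t ≡ 17 − 5 = 12 (mod 21).
    The inverse of 20 mod 21 is 20 (since 20·20 = 400 = 19·21 + 1), so t ≡ 20·12 = 240 ≡ 9 (mod 21).
    Then x = 5 + 20·9 = 185, valid modulo lcm(20, 21) = 420: x ≡ 185 (mod 420).
  Combine with x ≡ 2 (mod 4): gcd(420, 4) = 4, and 2 - 185 = -183 is NOT divisible by 4.
    ⇒ system is inconsistent (no integer solution).

No solution (the system is inconsistent).


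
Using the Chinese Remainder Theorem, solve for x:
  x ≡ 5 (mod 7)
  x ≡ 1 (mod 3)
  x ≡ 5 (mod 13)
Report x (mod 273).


Moduli 7, 3, 13 are pairwise coprime; by CRT there is a unique solution modulo M = 7 · 3 · 13 = 273.
Solve pairwise, accumulating the modulus:
  Start with x ≡ 5 (mod 7).
  Combine with x ≡ 1 (mod 3): since gcd(7, 3) = 1, we get a unique residue mod 21.
    Write x = 5 + 7·t and substitute into x ≡ 1 (mod 3): 7·t ≡ 1 − 5 = -4 (mod 3).
    Reduce coefficients mod 3: 1·t ≡ 2 (mod 3).
    So t ≡ 2 (mod 3).
    Then x = 5 + 7·2 = 19, valid modulo lcm(7, 3) = 21: x ≡ 19 (mod 21).
  Combine with x ≡ 5 (mod 13): since gcd(21, 13) = 1, we get a unique residue mod 273.
    Write x = 19 + 21·t and substitute into x ≡ 5 (mod 13): 21·t ≡ 5 − 19 = -14 (mod 13).
    Reduce coefficients mod 13: 8·t ≡ 12 (mod 13).
    The inverse of 8 mod 13 is 5 (since 8·5 = 40 = 3·13 + 1), so t ≡ 5·12 = 60 ≡ 8 (mod 13).
    Then x = 19 + 21·8 = 187, valid modulo lcm(21, 13) = 273: x ≡ 187 (mod 273).
Verify: 187 mod 7 = 5 ✓, 187 mod 3 = 1 ✓, 187 mod 13 = 5 ✓.

x ≡ 187 (mod 273).


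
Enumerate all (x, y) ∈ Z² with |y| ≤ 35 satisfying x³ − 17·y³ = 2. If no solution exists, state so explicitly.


The equation is x³ - 17y³ = 2. For fixed y, x³ = 17·y³ + 2, so a solution requires the RHS to be a perfect cube.
Strategy: iterate y from -35 to 35, compute RHS = 17·y³ + 2, and check whether it is a (positive or negative) perfect cube.
Check small values of y:
  y = 0: RHS = 2 is not a perfect cube.
  y = 1: RHS = 19 is not a perfect cube.
  y = -1: RHS = -15 is not a perfect cube.
  y = 2: RHS = 138 is not a perfect cube.
  y = -2: RHS = -134 is not a perfect cube.
  y = 3: RHS = 461 is not a perfect cube.
  y = -3: RHS = -457 is not a perfect cube.
Continuing the search up to |y| = 35 finds no solutions either.
No (x, y) in the scanned range satisfies the equation.

No integer solutions with |y| ≤ 35.


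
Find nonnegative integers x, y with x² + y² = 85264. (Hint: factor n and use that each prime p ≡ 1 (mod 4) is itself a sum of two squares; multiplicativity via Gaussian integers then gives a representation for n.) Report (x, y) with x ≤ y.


Step 1: Factor n = 85264 = 2^4 · 73^2.
Step 2: Check the mod-4 condition on each prime factor: 2 = 2 (special); 73 ≡ 1 (mod 4), exponent 2.
All primes ≡ 3 (mod 4) appear to even exponent (or don't appear), so by the two-squares theorem n IS expressible as a sum of two squares.
Step 3: Build a representation. Group n = k² · m with k = 4 and m = 73 · 73 = 5329 (a product of primes ≡ 1 (mod 4)); a representation of m scales to one of n via (k·x)² + (k·y)² = k²(x² + y²). Each prime p ≡ 1 (mod 4) is itself a sum of two squares; find a² by testing p − a² for a perfect square:
  73: 73 − 1² = 72, 73 − 2² = 69, 73 − 3² = 64 = 8² ⇒ 73 = 3² + 8².
  Combine using the Brahmagupta–Fibonacci identity (a² + b²)(c² + d²) = (ac − bd)² + (ad + bc)² = (ac + bd)² + (ad − bc)²:
  73 · 73 = 5329: from (3² + 8²)(3² + 8²), take (3·3 − 8·8, 3·8 + 8·3) = (9 − 64, 24 + 24) = (-55, 48); dropping signs (only squares matter) gives (55, 48); check 55² + 48² = 3025 + 2304 = 5329 ✓.
  Scale by k = 4: (4·55, 4·48) = (220, 192).
Step 4: Order so x ≤ y and verify: 192² + 220² = 36864 + 48400 = 85264 = n. ✓

n = 85264 = 192² + 220² (one valid representation with x ≤ y).


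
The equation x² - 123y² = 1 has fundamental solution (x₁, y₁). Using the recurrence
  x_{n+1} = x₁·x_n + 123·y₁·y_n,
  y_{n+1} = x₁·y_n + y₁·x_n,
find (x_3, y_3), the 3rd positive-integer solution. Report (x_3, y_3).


Step 1: Find the fundamental solution (x₁, y₁) of x² - 123y² = 1.
  Expand √123 as a continued fraction. a₀ = ⌊√123⌋ = 11; iterate m_{k+1} = d_k·a_k − m_k, d_{k+1} = (123 − m_{k+1}²)/d_k, a_{k+1} = ⌊(a₀ + m_{k+1})/d_{k+1}⌋ (starting m₀ = 0, d₀ = 1), with convergents p_k = a_k·p_{k-1} + p_{k-2}, q_k = a_k·q_{k-1} + q_{k-2} (p₋₁ = 1, q₋₁ = 0):
  k = 0: a₀ = 11; p₀/q₀ = 11/1; p₀² − 123·q₀² = 121 − 123 = -2.
  k = 1: m = 11, d = 2, a = ⌊(11 + 11)/2⌋ = 11; p/q = (11·11 + 1)/(11·1 + 0) = 122/11; p² − 123·q² = 14884 − 14883 = 1.
  The first convergent with p² − 123·q² = 1 gives the fundamental solution (x₁, y₁) = (122, 11).
Step 2: Apply the recurrence (x_{n+1}, y_{n+1}) = (x₁x_n + 123y₁y_n, x₁y_n + y₁x_n) repeatedly.
  From (x_1, y_1) = (122, 11): x_2 = 122·122 + 123·11·11 = 29767; y_2 = 122·11 + 11·122 = 2684.
  From (x_2, y_2) = (29767, 2684): x_3 = 122·29767 + 123·11·2684 = 7263026; y_3 = 122·2684 + 11·29767 = 654885.
Step 3: Verify x_3² - 123·y_3² = 52751546676676 - 52751546676675 = 1 (should be 1). ✓

(x_1, y_1) = (122, 11); (x_3, y_3) = (7263026, 654885).


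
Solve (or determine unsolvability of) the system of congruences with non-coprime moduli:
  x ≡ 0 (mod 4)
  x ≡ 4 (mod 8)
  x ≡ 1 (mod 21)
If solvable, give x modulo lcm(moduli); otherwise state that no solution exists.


Moduli 4, 8, 21 are not pairwise coprime, so CRT works modulo lcm(m_i) when all pairwise compatibility conditions hold.
Pairwise compatibility: gcd(m_i, m_j) must divide a_i - a_j for every pair.
Merge one congruence at a time:
  Start: x ≡ 0 (mod 4).
  Combine with x ≡ 4 (mod 8): gcd(4, 8) = 4; 4 - 0 = 4, which IS divisible by 4, so compatible.
    Write x = 0 + 4·t and substitute into x ≡ 4 (mod 8): 4·t ≡ 4 − 0 = 4 (mod 8).
    Divide the congruence (and modulus) by g = 4: 1·t ≡ 1 (mod 2).
    So t ≡ 1 (mod 2).
    Then x = 0 + 4·1 = 4, valid modulo lcm(4, 8) = 8: x ≡ 4 (mod 8).
  Combine with x ≡ 1 (mod 21): gcd(8, 21) = 1; 1 - 4 = -3, which IS divisible by 1, so compatible.
    Write x = 4 + 8·t and substitute into x ≡ 1 (mod 21): 8·t ≡ 1 − 4 = -3 (mod 21).
    Reduce coefficients mod 21: 8·t ≡ 18 (mod 21).
    The inverse of 8 mod 21 is 8 (since 8·8 = 64 = 3·21 + 1), so t ≡ 8·18 = 144 ≡ 18 (mod 21).
    Then x = 4 + 8·18 = 148, valid modulo lcm(8, 21) = 168: x ≡ 148 (mod 168).
Verify: 148 mod 4 = 0, 148 mod 8 = 4, 148 mod 21 = 1.

x ≡ 148 (mod 168).


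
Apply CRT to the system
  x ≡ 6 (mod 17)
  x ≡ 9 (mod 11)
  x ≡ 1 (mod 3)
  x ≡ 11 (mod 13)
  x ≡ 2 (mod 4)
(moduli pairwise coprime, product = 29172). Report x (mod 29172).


Product of moduli M = 17 · 11 · 3 · 13 · 4 = 29172.
Merge one congruence at a time:
  Start: x ≡ 6 (mod 17).
  Combine with x ≡ 9 (mod 11); new modulus lcm = 187.
    Write x = 6 + 17·t and substitute into x ≡ 9 (mod 11): 17·t ≡ 9 − 6 = 3 (mod 11).
    Reduce coefficients mod 11: 6·t ≡ 3 (mod 11).
    The inverse of 6 mod 11 is 2 (since 6·2 = 12 = 1·11 + 1), so t ≡ 2·3 = 6 ≡ 6 (mod 11).
    Then x = 6 + 17·6 = 108, valid modulo lcm(17, 11) = 187: x ≡ 108 (mod 187).
  Combine with x ≡ 1 (mod 3); new modulus lcm = 561.
    Write x = 108 + 187·t and substitute into x ≡ 1 (mod 3): 187·t ≡ 1 − 108 = -107 (mod 3).
    Reduce coefficients mod 3: 1·t ≡ 1 (mod 3).
    So t ≡ 1 (mod 3).
    Then x = 108 + 187·1 = 295, valid modulo lcm(187, 3) = 561: x ≡ 295 (mod 561).
  Combine with x ≡ 11 (mod 13); new modulus lcm = 7293.
    Write x = 295 + 561·t and substitute into x ≡ 11 (mod 13): 561·t ≡ 11 − 295 = -284 (mod 13).
    Reduce coefficients mod 13: 2·t ≡ 2 (mod 13).
    The inverse of 2 mod 13 is 7 (since 2·7 = 14 = 1·13 + 1), so t ≡ 7·2 = 14 ≡ 1 (mod 13).
    Then x = 295 + 561·1 = 856, valid modulo lcm(561, 13) = 7293: x ≡ 856 (mod 7293).
  Combine with x ≡ 2 (mod 4); new modulus lcm = 29172.
    Write x = 856 + 7293·t and substitute into x ≡ 2 (mod 4): 7293·t ≡ 2 − 856 = -854 (mod 4).
    Reduce coefficients mod 4: 1·t ≡ 2 (mod 4).
    So t ≡ 2 (mod 4).
    Then x = 856 + 7293·2 = 15442, valid modulo lcm(7293, 4) = 29172: x ≡ 15442 (mod 29172).
Verify against each original: 15442 mod 17 = 6, 15442 mod 11 = 9, 15442 mod 3 = 1, 15442 mod 13 = 11, 15442 mod 4 = 2.

x ≡ 15442 (mod 29172).


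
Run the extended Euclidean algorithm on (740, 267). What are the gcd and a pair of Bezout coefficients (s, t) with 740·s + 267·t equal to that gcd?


Euclidean algorithm on (740, 267) — divide until remainder is 0:
  740 = 2 · 267 + 206
  267 = 1 · 206 + 61
  206 = 3 · 61 + 23
  61 = 2 · 23 + 15
  23 = 1 · 15 + 8
  15 = 1 · 8 + 7
  8 = 1 · 7 + 1
  7 = 7 · 1 + 0
gcd(740, 267) = 1.
Track Bezout coefficients alongside the remainders: start with r₀ = 740 = a·1 + b·0 (s = 1, t = 0) and r₁ = 267 = a·0 + b·1 (s = 0, t = 1); each new remainder r_{k+1} = r_{k-1} − q_k·r_k inherits s_{k+1} = s_{k-1} − q_k·s_k, t_{k+1} = t_{k-1} − q_k·t_k, so r_k = a·s_k + b·t_k at every step:
  q = 2: r = 206, s = 1 − 2·0 = 1, t = 0 − 2·1 = -2  (check: 740·1 + 267·(-2) = 206)
  q = 1: r = 61, s = 0 − 1·1 = -1, t = 1 − 1·(-2) = 3  (check: 740·(-1) + 267·3 = 61)
  q = 3: r = 23, s = 1 − 3·(-1) = 4, t = -2 − 3·3 = -11  (check: 740·4 + 267·(-11) = 23)
  q = 2: r = 15, s = -1 − 2·4 = -9, t = 3 − 2·(-11) = 25  (check: 740·(-9) + 267·25 = 15)
  q = 1: r = 8, s = 4 − 1·(-9) = 13, t = -11 − 1·25 = -36  (check: 740·13 + 267·(-36) = 8)
  q = 1: r = 7, s = -9 − 1·13 = -22, t = 25 − 1·(-36) = 61  (check: 740·(-22) + 267·61 = 7)
  q = 1: r = 1, s = 13 − 1·(-22) = 35, t = -36 − 1·61 = -97  (check: 740·35 + 267·(-97) = 1)
The row with r = 1 (the gcd) gives the Bezout coefficients s = 35, t = -97.
Result: 740 · (35) + 267 · (-97) = 1.

gcd(740, 267) = 1; s = 35, t = -97 (check: 740·35 + 267·(-97) = 1).


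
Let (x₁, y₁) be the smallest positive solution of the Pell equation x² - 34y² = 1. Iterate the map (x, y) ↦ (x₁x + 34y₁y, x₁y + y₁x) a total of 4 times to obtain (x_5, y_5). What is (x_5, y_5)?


Step 1: Find the fundamental solution (x₁, y₁) of x² - 34y² = 1.
  Expand √34 as a continued fraction. a₀ = ⌊√34⌋ = 5; iterate m_{k+1} = d_k·a_k − m_k, d_{k+1} = (34 − m_{k+1}²)/d_k, a_{k+1} = ⌊(a₀ + m_{k+1})/d_{k+1}⌋ (starting m₀ = 0, d₀ = 1), with convergents p_k = a_k·p_{k-1} + p_{k-2}, q_k = a_k·q_{k-1} + q_{k-2} (p₋₁ = 1, q₋₁ = 0):
  k = 0: a₀ = 5; p₀/q₀ = 5/1; p₀² − 34·q₀² = 25 − 34 = -9.
  k = 1: m = 5, d = 9, a = ⌊(5 + 5)/9⌋ = 1; p/q = (1·5 + 1)/(1·1 + 0) = 6/1; p² − 34·q² = 36 − 34 = 2.
  k = 2: m = 4, d = 2, a = ⌊(5 + 4)/2⌋ = 4; p/q = (4·6 + 5)/(4·1 + 1) = 29/5; p² − 34·q² = 841 − 850 = -9.
  k = 3: m = 4, d = 9, a = ⌊(5 + 4)/9⌋ = 1; p/q = (1·29 + 6)/(1·5 + 1) = 35/6; p² − 34·q² = 1225 − 1224 = 1.
  The first convergent with p² − 34·q² = 1 gives the fundamental solution (x₁, y₁) = (35, 6).
Step 2: Apply the recurrence (x_{n+1}, y_{n+1}) = (x₁x_n + 34y₁y_n, x₁y_n + y₁x_n) repeatedly.
  From (x_1, y_1) = (35, 6): x_2 = 35·35 + 34·6·6 = 2449; y_2 = 35·6 + 6·35 = 420.
  From (x_2, y_2) = (2449, 420): x_3 = 35·2449 + 34·6·420 = 171395; y_3 = 35·420 + 6·2449 = 29394.
  From (x_3, y_3) = (171395, 29394): x_4 = 35·171395 + 34·6·29394 = 11995201; y_4 = 35·29394 + 6·171395 = 2057160.
  From (x_4, y_4) = (11995201, 2057160): x_5 = 35·11995201 + 34·6·2057160 = 839492675; y_5 = 35·2057160 + 6·11995201 = 143971806.
Step 3: Verify x_5² - 34·y_5² = 704747951378655625 - 704747951378655624 = 1 (should be 1). ✓

(x_1, y_1) = (35, 6); (x_5, y_5) = (839492675, 143971806).


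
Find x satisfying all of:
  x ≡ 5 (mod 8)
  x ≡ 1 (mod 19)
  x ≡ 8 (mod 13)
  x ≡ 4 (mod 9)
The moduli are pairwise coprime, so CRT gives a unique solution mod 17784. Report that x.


Product of moduli M = 8 · 19 · 13 · 9 = 17784.
Merge one congruence at a time:
  Start: x ≡ 5 (mod 8).
  Combine with x ≡ 1 (mod 19); new modulus lcm = 152.
    Write x = 5 + 8·t and substitute into x ≡ 1 (mod 19): 8·t ≡ 1 − 5 = -4 (mod 19).
    Reduce coefficients mod 19: 8·t ≡ 15 (mod 19).
    The inverse of 8 mod 19 is 12 (since 8·12 = 96 = 5·19 + 1), so t ≡ 12·15 = 180 ≡ 9 (mod 19).
    Then x = 5 + 8·9 = 77, valid modulo lcm(8, 19) = 152: x ≡ 77 (mod 152).
  Combine with x ≡ 8 (mod 13); new modulus lcm = 1976.
    Write x = 77 + 152·t and substitute into x ≡ 8 (mod 13): 152·t ≡ 8 − 77 = -69 (mod 13).
    Reduce coefficients mod 13: 9·t ≡ 9 (mod 13).
    The inverse of 9 mod 13 is 3 (since 9·3 = 27 = 2·13 + 1), so t ≡ 3·9 = 27 ≡ 1 (mod 13).
    Then x = 77 + 152·1 = 229, valid modulo lcm(152, 13) = 1976: x ≡ 229 (mod 1976).
  Combine with x ≡ 4 (mod 9); new modulus lcm = 17784.
    Write x = 229 + 1976·t and substitute into x ≡ 4 (mod 9): 1976·t ≡ 4 − 229 = -225 (mod 9).
    Reduce coefficients mod 9: 5·t ≡ 0 (mod 9).
    The inverse of 5 mod 9 is 2 (since 5·2 = 10 = 1·9 + 1), so t ≡ 2·0 = 0 ≡ 0 (mod 9).
    Then x = 229 + 1976·0 = 229, valid modulo lcm(1976, 9) = 17784: x ≡ 229 (mod 17784).
Verify against each original: 229 mod 8 = 5, 229 mod 19 = 1, 229 mod 13 = 8, 229 mod 9 = 4.

x ≡ 229 (mod 17784).


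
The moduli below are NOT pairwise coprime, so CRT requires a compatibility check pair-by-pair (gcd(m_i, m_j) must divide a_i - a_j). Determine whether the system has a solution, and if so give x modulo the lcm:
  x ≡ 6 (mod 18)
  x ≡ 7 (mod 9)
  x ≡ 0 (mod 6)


Moduli 18, 9, 6 are not pairwise coprime, so CRT works modulo lcm(m_i) when all pairwise compatibility conditions hold.
Pairwise compatibility: gcd(m_i, m_j) must divide a_i - a_j for every pair.
Merge one congruence at a time:
  Start: x ≡ 6 (mod 18).
  Combine with x ≡ 7 (mod 9): gcd(18, 9) = 9, and 7 - 6 = 1 is NOT divisible by 9.
    ⇒ system is inconsistent (no integer solution).

No solution (the system is inconsistent).


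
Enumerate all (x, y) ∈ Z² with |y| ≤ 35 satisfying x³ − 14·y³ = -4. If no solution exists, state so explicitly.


The equation is x³ - 14y³ = -4. For fixed y, x³ = 14·y³ − 4, so a solution requires the RHS to be a perfect cube.
Strategy: iterate y from -35 to 35, compute RHS = 14·y³ − 4, and check whether it is a (positive or negative) perfect cube.
Check small values of y:
  y = 0: RHS = -4 is not a perfect cube.
  y = 1: RHS = 10 is not a perfect cube.
  y = -1: RHS = -18 is not a perfect cube.
  y = 2: RHS = 108 is not a perfect cube.
  y = -2: RHS = -116 is not a perfect cube.
  y = 3: RHS = 374 is not a perfect cube.
  y = -3: RHS = -382 is not a perfect cube.
Continuing the search up to |y| = 35 finds no solutions either.
No (x, y) in the scanned range satisfies the equation.

No integer solutions with |y| ≤ 35.


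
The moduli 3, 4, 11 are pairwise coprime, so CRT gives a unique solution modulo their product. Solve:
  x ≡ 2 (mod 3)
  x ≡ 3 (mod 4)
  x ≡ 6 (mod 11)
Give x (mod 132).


Moduli 3, 4, 11 are pairwise coprime; by CRT there is a unique solution modulo M = 3 · 4 · 11 = 132.
Solve pairwise, accumulating the modulus:
  Start with x ≡ 2 (mod 3).
  Combine with x ≡ 3 (mod 4): since gcd(3, 4) = 1, we get a unique residue mod 12.
    Write x = 2 + 3·t and substitute into x ≡ 3 (mod 4): 3·t ≡ 3 − 2 = 1 (mod 4).
    The inverse of 3 mod 4 is 3 (since 3·3 = 9 = 2·4 + 1), so t ≡ 3·1 = 3 ≡ 3 (mod 4).
    Then x = 2 + 3·3 = 11, valid modulo lcm(3, 4) = 12: x ≡ 11 (mod 12).
  Combine with x ≡ 6 (mod 11): since gcd(12, 11) = 1, we get a unique residue mod 132.
    Write x = 11 + 12·t and substitute into x ≡ 6 (mod 11): 12·t ≡ 6 − 11 = -5 (mod 11).
    Reduce coefficients mod 11: 1·t ≡ 6 (mod 11).
    So t ≡ 6 (mod 11).
    Then x = 11 + 12·6 = 83, valid modulo lcm(12, 11) = 132: x ≡ 83 (mod 132).
Verify: 83 mod 3 = 2 ✓, 83 mod 4 = 3 ✓, 83 mod 11 = 6 ✓.

x ≡ 83 (mod 132).


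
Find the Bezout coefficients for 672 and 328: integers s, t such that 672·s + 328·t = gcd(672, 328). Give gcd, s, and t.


Euclidean algorithm on (672, 328) — divide until remainder is 0:
  672 = 2 · 328 + 16
  328 = 20 · 16 + 8
  16 = 2 · 8 + 0
gcd(672, 328) = 8.
Track Bezout coefficients alongside the remainders: start with r₀ = 672 = a·1 + b·0 (s = 1, t = 0) and r₁ = 328 = a·0 + b·1 (s = 0, t = 1); each new remainder r_{k+1} = r_{k-1} − q_k·r_k inherits s_{k+1} = s_{k-1} − q_k·s_k, t_{k+1} = t_{k-1} − q_k·t_k, so r_k = a·s_k + b·t_k at every step:
  q = 2: r = 16, s = 1 − 2·0 = 1, t = 0 − 2·1 = -2  (check: 672·1 + 328·(-2) = 16)
  q = 20: r = 8, s = 0 − 20·1 = -20, t = 1 − 20·(-2) = 41  (check: 672·(-20) + 328·41 = 8)
The row with r = 8 (the gcd) gives the Bezout coefficients s = -20, t = 41.
Result: 672 · (-20) + 328 · (41) = 8.

gcd(672, 328) = 8; s = -20, t = 41 (check: 672·(-20) + 328·41 = 8).


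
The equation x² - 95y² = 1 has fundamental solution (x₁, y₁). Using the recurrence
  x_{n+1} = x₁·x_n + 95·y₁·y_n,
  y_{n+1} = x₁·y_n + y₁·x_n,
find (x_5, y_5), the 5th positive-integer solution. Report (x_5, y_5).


Step 1: Find the fundamental solution (x₁, y₁) of x² - 95y² = 1.
  Expand √95 as a continued fraction. a₀ = ⌊√95⌋ = 9; iterate m_{k+1} = d_k·a_k − m_k, d_{k+1} = (95 − m_{k+1}²)/d_k, a_{k+1} = ⌊(a₀ + m_{k+1})/d_{k+1}⌋ (starting m₀ = 0, d₀ = 1), with convergents p_k = a_k·p_{k-1} + p_{k-2}, q_k = a_k·q_{k-1} + q_{k-2} (p₋₁ = 1, q₋₁ = 0):
  k = 0: a₀ = 9; p₀/q₀ = 9/1; p₀² − 95·q₀² = 81 − 95 = -14.
  k = 1: m = 9, d = 14, a = ⌊(9 + 9)/14⌋ = 1; p/q = (1·9 + 1)/(1·1 + 0) = 10/1; p² − 95·q² = 100 − 95 = 5.
  k = 2: m = 5, d = 5, a = ⌊(9 + 5)/5⌋ = 2; p/q = (2·10 + 9)/(2·1 + 1) = 29/3; p² − 95·q² = 841 − 855 = -14.
  k = 3: m = 5, d = 14, a = ⌊(9 + 5)/14⌋ = 1; p/q = (1·29 + 10)/(1·3 + 1) = 39/4; p² − 95·q² = 1521 − 1520 = 1.
  The first convergent with p² − 95·q² = 1 gives the fundamental solution (x₁, y₁) = (39, 4).
Step 2: Apply the recurrence (x_{n+1}, y_{n+1}) = (x₁x_n + 95y₁y_n, x₁y_n + y₁x_n) repeatedly.
  From (x_1, y_1) = (39, 4): x_2 = 39·39 + 95·4·4 = 3041; y_2 = 39·4 + 4·39 = 312.
  From (x_2, y_2) = (3041, 312): x_3 = 39·3041 + 95·4·312 = 237159; y_3 = 39·312 + 4·3041 = 24332.
  From (x_3, y_3) = (237159, 24332): x_4 = 39·237159 + 95·4·24332 = 18495361; y_4 = 39·24332 + 4·237159 = 1897584.
  From (x_4, y_4) = (18495361, 1897584): x_5 = 39·18495361 + 95·4·1897584 = 1442400999; y_5 = 39·1897584 + 4·18495361 = 147987220.
Step 3: Verify x_5² - 95·y_5² = 2080520641916198001 - 2080520641916198000 = 1 (should be 1). ✓

(x_1, y_1) = (39, 4); (x_5, y_5) = (1442400999, 147987220).


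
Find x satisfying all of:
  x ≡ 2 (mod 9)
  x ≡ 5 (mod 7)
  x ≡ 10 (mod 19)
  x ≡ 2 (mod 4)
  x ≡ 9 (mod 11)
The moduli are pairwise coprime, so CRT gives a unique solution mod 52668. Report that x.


Product of moduli M = 9 · 7 · 19 · 4 · 11 = 52668.
Merge one congruence at a time:
  Start: x ≡ 2 (mod 9).
  Combine with x ≡ 5 (mod 7); new modulus lcm = 63.
    Write x = 2 + 9·t and substitute into x ≡ 5 (mod 7): 9·t ≡ 5 − 2 = 3 (mod 7).
    Reduce coefficients mod 7: 2·t ≡ 3 (mod 7).
    The inverse of 2 mod 7 is 4 (since 2·4 = 8 = 1·7 + 1), so t ≡ 4·3 = 12 ≡ 5 (mod 7).
    Then x = 2 + 9·5 = 47, valid modulo lcm(9, 7) = 63: x ≡ 47 (mod 63).
  Combine with x ≡ 10 (mod 19); new modulus lcm = 1197.
    Write x = 47 + 63·t and substitute into x ≡ 10 (mod 19): 63·t ≡ 10 − 47 = -37 (mod 19).
    Reduce coefficients mod 19: 6·t ≡ 1 (mod 19).
    The inverse of 6 mod 19 is 16 (since 6·16 = 96 = 5·19 + 1), so t ≡ 16·1 = 16 ≡ 16 (mod 19).
    Then x = 47 + 63·16 = 1055, valid modulo lcm(63, 19) = 1197: x ≡ 1055 (mod 1197).
  Combine with x ≡ 2 (mod 4); new modulus lcm = 4788.
    Write x = 1055 + 1197·t and substitute into x ≡ 2 (mod 4): 1197·t ≡ 2 − 1055 = -1053 (mod 4).
    Reduce coefficients mod 4: 1·t ≡ 3 (mod 4).
    So t ≡ 3 (mod 4).
    Then x = 1055 + 1197·3 = 4646, valid modulo lcm(1197, 4) = 4788: x ≡ 4646 (mod 4788).
  Combine with x ≡ 9 (mod 11); new modulus lcm = 52668.
    Write x = 4646 + 4788·t and substitute into x ≡ 9 (mod 11): 4788·t ≡ 9 − 4646 = -4637 (mod 11).
    Reduce coefficients mod 11: 3·t ≡ 5 (mod 11).
    The inverse of 3 mod 11 is 4 (since 3·4 = 12 = 1·11 + 1), so t ≡ 4·5 = 20 ≡ 9 (mod 11).
    Then x = 4646 + 4788·9 = 47738, valid modulo lcm(4788, 11) = 52668: x ≡ 47738 (mod 52668).
Verify against each original: 47738 mod 9 = 2, 47738 mod 7 = 5, 47738 mod 19 = 10, 47738 mod 4 = 2, 47738 mod 11 = 9.

x ≡ 47738 (mod 52668).


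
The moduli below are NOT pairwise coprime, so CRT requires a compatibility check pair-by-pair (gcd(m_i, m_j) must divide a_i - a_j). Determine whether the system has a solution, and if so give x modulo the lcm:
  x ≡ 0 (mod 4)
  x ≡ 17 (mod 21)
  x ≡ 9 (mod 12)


Moduli 4, 21, 12 are not pairwise coprime, so CRT works modulo lcm(m_i) when all pairwise compatibility conditions hold.
Pairwise compatibility: gcd(m_i, m_j) must divide a_i - a_j for every pair.
Merge one congruence at a time:
  Start: x ≡ 0 (mod 4).
  Combine with x ≡ 17 (mod 21): gcd(4, 21) = 1; 17 - 0 = 17, which IS divisible by 1, so compatible.
    Write x = 0 + 4·t and substitute into x ≡ 17 (mod 21): 4·t ≡ 17 − 0 = 17 (mod 21).
    The inverse of 4 mod 21 is 16 (since 4·16 = 64 = 3·21 + 1), so t ≡ 16·17 = 272 ≡ 20 (mod 21).
    Then x = 0 + 4·20 = 80, valid modulo lcm(4, 21) = 84: x ≡ 80 (mod 84).
  Combine with x ≡ 9 (mod 12): gcd(84, 12) = 12, and 9 - 80 = -71 is NOT divisible by 12.
    ⇒ system is inconsistent (no integer solution).

No solution (the system is inconsistent).


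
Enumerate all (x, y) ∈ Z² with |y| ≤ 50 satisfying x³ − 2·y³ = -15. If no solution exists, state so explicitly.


The equation is x³ - 2y³ = -15. For fixed y, x³ = 2·y³ − 15, so a solution requires the RHS to be a perfect cube.
Strategy: iterate y from -50 to 50, compute RHS = 2·y³ − 15, and check whether it is a (positive or negative) perfect cube.
Check small values of y:
  y = 0: RHS = -15 is not a perfect cube.
  y = 1: RHS = -13 is not a perfect cube.
  y = -1: RHS = -17 is not a perfect cube.
  y = 2: RHS = 1 = (1)³ ⇒ x = 1 works.
  y = -2: RHS = -31 is not a perfect cube.
  y = 3: RHS = 39 is not a perfect cube.
  y = -3: RHS = -69 is not a perfect cube.
Continuing the search up to |y| = 50 finds no further solutions beyond those listed.
Collected solutions: (1, 2).

Solutions (with |y| ≤ 50): (1, 2).


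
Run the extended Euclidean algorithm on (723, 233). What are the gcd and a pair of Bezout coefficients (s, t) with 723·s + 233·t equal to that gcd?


Euclidean algorithm on (723, 233) — divide until remainder is 0:
  723 = 3 · 233 + 24
  233 = 9 · 24 + 17
  24 = 1 · 17 + 7
  17 = 2 · 7 + 3
  7 = 2 · 3 + 1
  3 = 3 · 1 + 0
gcd(723, 233) = 1.
Track Bezout coefficients alongside the remainders: start with r₀ = 723 = a·1 + b·0 (s = 1, t = 0) and r₁ = 233 = a·0 + b·1 (s = 0, t = 1); each new remainder r_{k+1} = r_{k-1} − q_k·r_k inherits s_{k+1} = s_{k-1} − q_k·s_k, t_{k+1} = t_{k-1} − q_k·t_k, so r_k = a·s_k + b·t_k at every step:
  q = 3: r = 24, s = 1 − 3·0 = 1, t = 0 − 3·1 = -3  (check: 723·1 + 233·(-3) = 24)
  q = 9: r = 17, s = 0 − 9·1 = -9, t = 1 − 9·(-3) = 28  (check: 723·(-9) + 233·28 = 17)
  q = 1: r = 7, s = 1 − 1·(-9) = 10, t = -3 − 1·28 = -31  (check: 723·10 + 233·(-31) = 7)
  q = 2: r = 3, s = -9 − 2·10 = -29, t = 28 − 2·(-31) = 90  (check: 723·(-29) + 233·90 = 3)
  q = 2: r = 1, s = 10 − 2·(-29) = 68, t = -31 − 2·90 = -211  (check: 723·68 + 233·(-211) = 1)
The row with r = 1 (the gcd) gives the Bezout coefficients s = 68, t = -211.
Result: 723 · (68) + 233 · (-211) = 1.

gcd(723, 233) = 1; s = 68, t = -211 (check: 723·68 + 233·(-211) = 1).


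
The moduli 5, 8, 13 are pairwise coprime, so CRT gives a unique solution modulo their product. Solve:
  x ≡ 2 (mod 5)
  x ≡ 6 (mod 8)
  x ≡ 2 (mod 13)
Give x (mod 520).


Moduli 5, 8, 13 are pairwise coprime; by CRT there is a unique solution modulo M = 5 · 8 · 13 = 520.
Solve pairwise, accumulating the modulus:
  Start with x ≡ 2 (mod 5).
  Combine with x ≡ 6 (mod 8): since gcd(5, 8) = 1, we get a unique residue mod 40.
    Write x = 2 + 5·t and substitute into x ≡ 6 (mod 8): 5·t ≡ 6 − 2 = 4 (mod 8).
    The inverse of 5 mod 8 is 5 (since 5·5 = 25 = 3·8 + 1), so t ≡ 5·4 = 20 ≡ 4 (mod 8).
    Then x = 2 + 5·4 = 22, valid modulo lcm(5, 8) = 40: x ≡ 22 (mod 40).
  Combine with x ≡ 2 (mod 13): since gcd(40, 13) = 1, we get a unique residue mod 520.
    Write x = 22 + 40·t and substitute into x ≡ 2 (mod 13): 40·t ≡ 2 − 22 = -20 (mod 13).
    Reduce coefficients mod 13: 1·t ≡ 6 (mod 13).
    So t ≡ 6 (mod 13).
    Then x = 22 + 40·6 = 262, valid modulo lcm(40, 13) = 520: x ≡ 262 (mod 520).
Verify: 262 mod 5 = 2 ✓, 262 mod 8 = 6 ✓, 262 mod 13 = 2 ✓.

x ≡ 262 (mod 520).


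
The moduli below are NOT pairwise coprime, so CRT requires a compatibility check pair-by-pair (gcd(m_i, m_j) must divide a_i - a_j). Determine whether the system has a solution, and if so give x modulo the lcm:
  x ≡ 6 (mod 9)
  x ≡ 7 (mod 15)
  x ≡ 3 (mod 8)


Moduli 9, 15, 8 are not pairwise coprime, so CRT works modulo lcm(m_i) when all pairwise compatibility conditions hold.
Pairwise compatibility: gcd(m_i, m_j) must divide a_i - a_j for every pair.
Merge one congruence at a time:
  Start: x ≡ 6 (mod 9).
  Combine with x ≡ 7 (mod 15): gcd(9, 15) = 3, and 7 - 6 = 1 is NOT divisible by 3.
    ⇒ system is inconsistent (no integer solution).

No solution (the system is inconsistent).


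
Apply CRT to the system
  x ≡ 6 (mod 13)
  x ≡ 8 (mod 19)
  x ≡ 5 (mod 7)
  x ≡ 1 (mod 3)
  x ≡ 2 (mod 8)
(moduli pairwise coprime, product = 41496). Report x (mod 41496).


Product of moduli M = 13 · 19 · 7 · 3 · 8 = 41496.
Merge one congruence at a time:
  Start: x ≡ 6 (mod 13).
  Combine with x ≡ 8 (mod 19); new modulus lcm = 247.
    Write x = 6 + 13·t and substitute into x ≡ 8 (mod 19): 13·t ≡ 8 − 6 = 2 (mod 19).
    The inverse of 13 mod 19 is 3 (since 13·3 = 39 = 2·19 + 1), so t ≡ 3·2 = 6 ≡ 6 (mod 19).
    Then x = 6 + 13·6 = 84, valid modulo lcm(13, 19) = 247: x ≡ 84 (mod 247).
  Combine with x ≡ 5 (mod 7); new modulus lcm = 1729.
    Write x = 84 + 247·t and substitute into x ≡ 5 (mod 7): 247·t ≡ 5 − 84 = -79 (mod 7).
    Reduce coefficients mod 7: 2·t ≡ 5 (mod 7).
    The inverse of 2 mod 7 is 4 (since 2·4 = 8 = 1·7 + 1), so t ≡ 4·5 = 20 ≡ 6 (mod 7).
    Then x = 84 + 247·6 = 1566, valid modulo lcm(247, 7) = 1729: x ≡ 1566 (mod 1729).
  Combine with x ≡ 1 (mod 3); new modulus lcm = 5187.
    Write x = 1566 + 1729·t and substitute into x ≡ 1 (mod 3): 1729·t ≡ 1 − 1566 = -1565 (mod 3).
    Reduce coefficients mod 3: 1·t ≡ 1 (mod 3).
    So t ≡ 1 (mod 3).
    Then x = 1566 + 1729·1 = 3295, valid modulo lcm(1729, 3) = 5187: x ≡ 3295 (mod 5187).
  Combine with x ≡ 2 (mod 8); new modulus lcm = 41496.
    Write x = 3295 + 5187·t and substitute into x ≡ 2 (mod 8): 5187·t ≡ 2 − 3295 = -3293 (mod 8).
    Reduce coefficients mod 8: 3·t ≡ 3 (mod 8).
    The inverse of 3 mod 8 is 3 (since 3·3 = 9 = 1·8 + 1), so t ≡ 3·3 = 9 ≡ 1 (mod 8).
    Then x = 3295 + 5187·1 = 8482, valid modulo lcm(5187, 8) = 41496: x ≡ 8482 (mod 41496).
Verify against each original: 8482 mod 13 = 6, 8482 mod 19 = 8, 8482 mod 7 = 5, 8482 mod 3 = 1, 8482 mod 8 = 2.

x ≡ 8482 (mod 41496).


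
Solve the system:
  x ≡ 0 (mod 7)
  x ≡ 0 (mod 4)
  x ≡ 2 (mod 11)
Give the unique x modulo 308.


Moduli 7, 4, 11 are pairwise coprime; by CRT there is a unique solution modulo M = 7 · 4 · 11 = 308.
Solve pairwise, accumulating the modulus:
  Start with x ≡ 0 (mod 7).
  Combine with x ≡ 0 (mod 4): since gcd(7, 4) = 1, we get a unique residue mod 28.
    Write x = 0 + 7·t and substitute into x ≡ 0 (mod 4): 7·t ≡ 0 − 0 = 0 (mod 4).
    Reduce coefficients mod 4: 3·t ≡ 0 (mod 4).
    The inverse of 3 mod 4 is 3 (since 3·3 = 9 = 2·4 + 1), so t ≡ 3·0 = 0 ≡ 0 (mod 4).
    Then x = 0 + 7·0 = 0, valid modulo lcm(7, 4) = 28: x ≡ 0 (mod 28).
  Combine with x ≡ 2 (mod 11): since gcd(28, 11) = 1, we get a unique residue mod 308.
    Write x = 0 + 28·t and substitute into x ≡ 2 (mod 11): 28·t ≡ 2 − 0 = 2 (mod 11).
    Reduce coefficients mod 11: 6·t ≡ 2 (mod 11).
    The inverse of 6 mod 11 is 2 (since 6·2 = 12 = 1·11 + 1), so t ≡ 2·2 = 4 ≡ 4 (mod 11).
    Then x = 0 + 28·4 = 112, valid modulo lcm(28, 11) = 308: x ≡ 112 (mod 308).
Verify: 112 mod 7 = 0 ✓, 112 mod 4 = 0 ✓, 112 mod 11 = 2 ✓.

x ≡ 112 (mod 308).


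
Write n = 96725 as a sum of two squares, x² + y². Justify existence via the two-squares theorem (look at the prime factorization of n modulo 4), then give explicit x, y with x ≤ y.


Step 1: Factor n = 96725 = 5^2 · 53 · 73.
Step 2: Check the mod-4 condition on each prime factor: 5 ≡ 1 (mod 4), exponent 2; 53 ≡ 1 (mod 4), exponent 1; 73 ≡ 1 (mod 4), exponent 1.
All primes ≡ 3 (mod 4) appear to even exponent (or don't appear), so by the two-squares theorem n IS expressible as a sum of two squares.
Step 3: Build a representation. Group n = k² · m with k = 5 and m = 53 · 73 = 3869 (a product of primes ≡ 1 (mod 4)); a representation of m scales to one of n via (k·x)² + (k·y)² = k²(x² + y²). Each prime p ≡ 1 (mod 4) is itself a sum of two squares; find a² by testing p − a² for a perfect square:
  53: 53 − 1² = 52, 53 − 2² = 49 = 7² ⇒ 53 = 2² + 7².
  73: 73 − 1² = 72, 73 − 2² = 69, 73 − 3² = 64 = 8² ⇒ 73 = 3² + 8².
  Combine using the Brahmagupta–Fibonacci identity (a² + b²)(c² + d²) = (ac − bd)² + (ad + bc)² = (ac + bd)² + (ad − bc)²:
  53 · 73 = 3869: from (2² + 7²)(3² + 8²), take (2·3 − 7·8, 2·8 + 7·3) = (6 − 56, 16 + 21) = (-50, 37); dropping signs (only squares matter) gives (50, 37); check 50² + 37² = 2500 + 1369 = 3869 ✓.
  Scale by k = 5: (5·50, 5·37) = (250, 185).
Step 4: Order so x ≤ y and verify: 185² + 250² = 34225 + 62500 = 96725 = n. ✓

n = 96725 = 185² + 250² (one valid representation with x ≤ y).
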